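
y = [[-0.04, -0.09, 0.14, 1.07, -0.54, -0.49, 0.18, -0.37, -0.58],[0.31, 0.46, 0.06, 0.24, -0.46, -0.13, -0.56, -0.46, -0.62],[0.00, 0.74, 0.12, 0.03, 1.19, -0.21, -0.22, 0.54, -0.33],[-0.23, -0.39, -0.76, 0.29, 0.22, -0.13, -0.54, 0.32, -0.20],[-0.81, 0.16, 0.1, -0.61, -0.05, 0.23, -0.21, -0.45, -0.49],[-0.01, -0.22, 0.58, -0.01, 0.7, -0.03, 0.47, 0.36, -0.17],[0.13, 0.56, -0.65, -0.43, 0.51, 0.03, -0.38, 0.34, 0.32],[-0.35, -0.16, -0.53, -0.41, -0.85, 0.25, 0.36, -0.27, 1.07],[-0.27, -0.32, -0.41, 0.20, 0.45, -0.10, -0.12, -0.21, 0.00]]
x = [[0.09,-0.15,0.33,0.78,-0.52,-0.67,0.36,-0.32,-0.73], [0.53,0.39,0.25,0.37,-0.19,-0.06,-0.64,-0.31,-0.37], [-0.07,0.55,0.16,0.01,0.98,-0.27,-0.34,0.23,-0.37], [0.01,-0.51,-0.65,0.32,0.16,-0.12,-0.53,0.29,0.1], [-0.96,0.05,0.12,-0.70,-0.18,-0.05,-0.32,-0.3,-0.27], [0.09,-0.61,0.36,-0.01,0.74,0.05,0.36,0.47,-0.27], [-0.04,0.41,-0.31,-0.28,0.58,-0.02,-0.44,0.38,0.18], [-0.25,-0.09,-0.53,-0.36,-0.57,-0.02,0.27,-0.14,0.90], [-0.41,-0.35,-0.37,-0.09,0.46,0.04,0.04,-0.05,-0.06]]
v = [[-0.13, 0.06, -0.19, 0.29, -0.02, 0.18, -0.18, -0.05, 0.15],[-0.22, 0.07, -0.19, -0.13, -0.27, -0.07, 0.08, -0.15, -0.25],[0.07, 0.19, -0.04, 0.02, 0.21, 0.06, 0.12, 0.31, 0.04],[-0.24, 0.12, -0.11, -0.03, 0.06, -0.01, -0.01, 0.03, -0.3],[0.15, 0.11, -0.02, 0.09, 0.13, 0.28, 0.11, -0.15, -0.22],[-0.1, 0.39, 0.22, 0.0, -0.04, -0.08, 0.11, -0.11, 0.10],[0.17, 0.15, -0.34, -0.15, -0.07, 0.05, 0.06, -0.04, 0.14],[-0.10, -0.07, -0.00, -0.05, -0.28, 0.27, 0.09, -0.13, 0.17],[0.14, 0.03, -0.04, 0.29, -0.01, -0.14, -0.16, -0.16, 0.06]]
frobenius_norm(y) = 3.92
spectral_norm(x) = 1.94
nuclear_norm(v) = 3.79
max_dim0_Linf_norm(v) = 0.39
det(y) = 0.00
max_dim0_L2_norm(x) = 1.66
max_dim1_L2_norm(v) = 0.52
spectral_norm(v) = 0.66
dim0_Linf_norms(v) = [0.24, 0.39, 0.34, 0.29, 0.28, 0.28, 0.18, 0.31, 0.3]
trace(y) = 0.10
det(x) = 0.03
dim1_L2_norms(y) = [1.49, 1.23, 1.57, 1.17, 1.27, 1.12, 1.25, 1.65, 0.81]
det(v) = 0.00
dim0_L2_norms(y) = [1.01, 1.2, 1.35, 1.43, 1.91, 0.67, 1.11, 1.14, 1.54]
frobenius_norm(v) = 1.41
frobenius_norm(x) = 3.61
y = v + x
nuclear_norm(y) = 9.54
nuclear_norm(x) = 9.03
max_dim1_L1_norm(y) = 4.25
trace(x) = 0.19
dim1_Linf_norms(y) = [1.07, 0.62, 1.19, 0.76, 0.81, 0.7, 0.65, 1.07, 0.45]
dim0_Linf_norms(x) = [0.96, 0.61, 0.65, 0.78, 0.98, 0.67, 0.64, 0.47, 0.9]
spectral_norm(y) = 2.26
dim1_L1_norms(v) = [1.25, 1.43, 1.06, 0.91, 1.26, 1.15, 1.17, 1.16, 1.03]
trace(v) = -0.09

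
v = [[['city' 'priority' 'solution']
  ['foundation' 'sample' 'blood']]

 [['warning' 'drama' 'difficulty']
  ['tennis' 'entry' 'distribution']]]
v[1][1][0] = 'tennis'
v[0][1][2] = 'blood'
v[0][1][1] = 'sample'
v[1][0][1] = 'drama'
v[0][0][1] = 'priority'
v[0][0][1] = 'priority'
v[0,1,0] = 'foundation'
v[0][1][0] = 'foundation'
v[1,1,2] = 'distribution'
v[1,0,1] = 'drama'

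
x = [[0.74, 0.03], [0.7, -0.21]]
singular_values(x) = [1.03, 0.17]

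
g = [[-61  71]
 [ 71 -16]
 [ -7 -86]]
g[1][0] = 71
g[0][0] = -61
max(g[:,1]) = 71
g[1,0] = 71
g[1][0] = 71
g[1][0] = 71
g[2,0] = -7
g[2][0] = -7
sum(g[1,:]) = 55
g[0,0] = -61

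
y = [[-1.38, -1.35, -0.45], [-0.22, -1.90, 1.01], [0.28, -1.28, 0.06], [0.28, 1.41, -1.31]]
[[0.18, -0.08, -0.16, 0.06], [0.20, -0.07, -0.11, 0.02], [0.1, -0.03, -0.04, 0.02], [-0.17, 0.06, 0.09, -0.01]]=y @ [[-0.05, 0.03, 0.07, -0.02], [-0.09, 0.03, 0.05, -0.02], [0.02, -0.01, -0.0, -0.02]]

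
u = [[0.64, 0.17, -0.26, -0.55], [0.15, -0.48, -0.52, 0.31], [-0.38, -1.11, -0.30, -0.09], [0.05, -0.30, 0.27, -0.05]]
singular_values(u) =[1.37, 0.88, 0.58, 0.29]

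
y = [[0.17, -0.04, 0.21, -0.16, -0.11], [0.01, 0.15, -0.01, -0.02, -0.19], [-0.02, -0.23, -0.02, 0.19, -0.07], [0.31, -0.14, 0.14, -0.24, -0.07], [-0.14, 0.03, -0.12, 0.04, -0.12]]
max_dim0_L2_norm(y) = 0.38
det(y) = -0.00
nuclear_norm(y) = 1.34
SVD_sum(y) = [[0.21, -0.06, 0.15, -0.17, -0.04], [0.01, -0.0, 0.00, -0.01, -0.00], [-0.05, 0.01, -0.03, 0.04, 0.01], [0.29, -0.08, 0.20, -0.24, -0.06], [-0.11, 0.03, -0.07, 0.09, 0.02]] + [[-0.00, 0.02, -0.00, -0.01, -0.01], [-0.02, 0.16, -0.01, -0.07, -0.03], [0.03, -0.23, 0.01, 0.11, 0.05], [0.01, -0.04, 0.0, 0.02, 0.01], [-0.01, 0.05, -0.00, -0.02, -0.01]] + [[-0.00, -0.01, -0.00, 0.01, -0.06], [-0.01, -0.02, -0.01, 0.03, -0.16], [-0.00, -0.02, -0.01, 0.03, -0.13], [-0.0, -0.00, -0.00, 0.0, -0.02], [-0.00, -0.02, -0.01, 0.03, -0.13]] + [[-0.01,0.02,0.06,0.03,0.0],[-0.00,0.00,0.01,0.01,0.0],[-0.0,0.00,0.02,0.01,0.0],[0.01,-0.02,-0.06,-0.03,-0.00],[0.01,-0.01,-0.05,-0.03,-0.00]] + [[-0.03,-0.01,0.01,-0.02,-0.0], [0.03,0.01,-0.01,0.02,0.0], [0.01,0.0,-0.0,0.01,0.00], [0.01,0.00,-0.0,0.01,0.00], [-0.03,-0.01,0.01,-0.02,-0.0]]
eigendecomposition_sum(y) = [[0.06-0.01j, (-0.03+0.15j), (0.06-0.02j), -0.02j, -0.03-0.07j], [0.02-0.04j, (0.08+0.08j), 0.01-0.05j, -0.01-0.01j, (-0.05-0j)], [(0.04+0.02j), -0.09+0.08j, (0.05+0.02j), (0.01-0.01j), 0.01-0.06j], [(0.05-0j), -0.05+0.13j, 0.06-0.01j, 0.00-0.02j, (-0.02-0.06j)], [-0.03+0.00j, 0.02-0.08j, -0.03+0.01j, -0.00+0.01j, 0.02+0.04j]] + [[(0.06+0.01j),(-0.03-0.15j),0.06+0.02j,0.02j,-0.03+0.07j], [(0.02+0.04j),0.08-0.08j,0.01+0.05j,(-0.01+0.01j),(-0.05+0j)], [0.04-0.02j,(-0.09-0.08j),(0.05-0.02j),(0.01+0.01j),(0.01+0.06j)], [(0.05+0j),(-0.05-0.13j),(0.06+0.01j),0.02j,(-0.02+0.06j)], [(-0.03-0j),0.02+0.08j,(-0.03-0.01j),(-0-0.01j),0.02-0.04j]] + [[(0.04+0.11j), 0.02-0.03j, (0.05-0.02j), (-0.08-0.08j), (0.01+0.04j)], [0.01-0.02j, (-0.01+0j), -0.01-0.01j, -0.00+0.02j, 0.01-0.00j], [-0.03-0.12j, -0.02+0.03j, -0.05+0.01j, 0.08+0.09j, -0.00-0.04j], [0.13+0.04j, -0.02-0.04j, 0.02-0.05j, -0.13+0.02j, (0.04+0.02j)], [(-0-0.03j), -0.01+0.01j, -0.01-0.00j, 0.01+0.02j, -0.01j]] + [[0.04-0.11j, (0.02+0.03j), (0.05+0.02j), -0.08+0.08j, (0.01-0.04j)], [(0.01+0.02j), (-0.01-0j), -0.01+0.01j, -0.00-0.02j, 0.01+0.00j], [(-0.03+0.12j), (-0.02-0.03j), -0.05-0.01j, 0.08-0.09j, (-0+0.04j)], [0.13-0.04j, (-0.02+0.04j), (0.02+0.05j), -0.13-0.02j, (0.04-0.02j)], [-0.00+0.03j, -0.01-0.01j, (-0.01+0j), (0.01-0.02j), 0.01j]] + [[(-0.03-0j), (-0+0j), (-0.01-0j), 0.01+0.00j, (-0.06-0j)], [(-0.05-0j), (-0+0j), -0.02-0.00j, (0.01+0j), -0.09-0.00j], [(-0.04-0j), (-0+0j), (-0.01-0j), 0.01+0.00j, -0.08-0.00j], [-0.05-0.00j, (-0+0j), (-0.02-0j), 0.01+0.00j, -0.11-0.00j], [(-0.08-0j), (-0.01+0j), -0.03-0.00j, 0.02+0.00j, -0.15-0.00j]]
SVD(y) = [[-0.56, 0.08, -0.24, -0.59, -0.52], [-0.02, 0.54, -0.63, -0.13, 0.55], [0.13, -0.81, -0.53, -0.15, 0.16], [-0.77, -0.15, -0.08, 0.59, 0.17], [0.28, 0.16, -0.51, 0.5, -0.61]] @ diag([0.5678892764204688, 0.3276763167528489, 0.25771895812969375, 0.11605073407533022, 0.07171587625515902]) @ [[-0.66, 0.19, -0.46, 0.55, 0.13], [-0.10, 0.88, -0.04, -0.41, -0.19], [0.03, 0.13, 0.06, -0.19, 0.97], [0.13, -0.24, -0.84, -0.47, -0.01], [0.73, 0.33, -0.28, 0.53, 0.05]]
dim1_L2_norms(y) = [0.34, 0.24, 0.31, 0.44, 0.23]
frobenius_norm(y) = 0.72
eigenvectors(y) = [[(-0.55+0j), -0.55-0.00j, (0.33+0.41j), (0.33-0.41j), (0.25+0j)], [(-0.2+0.35j), -0.20-0.35j, (0.03-0.09j), 0.03+0.09j, 0.40+0.00j], [-0.36-0.25j, -0.36+0.25j, -0.31-0.49j, -0.31+0.49j, (0.34+0j)], [(-0.49-0.08j), -0.49+0.08j, 0.60+0.00j, (0.6-0j), 0.46+0.00j], [(0.3+0.02j), 0.30-0.02j, (-0.04-0.11j), (-0.04+0.11j), 0.67+0.00j]]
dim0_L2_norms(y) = [0.38, 0.31, 0.28, 0.35, 0.27]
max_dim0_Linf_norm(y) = 0.31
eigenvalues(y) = [(0.21+0.1j), (0.21-0.1j), (-0.15+0.13j), (-0.15-0.13j), (-0.19+0j)]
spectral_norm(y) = 0.57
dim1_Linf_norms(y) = [0.21, 0.19, 0.23, 0.31, 0.14]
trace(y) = -0.06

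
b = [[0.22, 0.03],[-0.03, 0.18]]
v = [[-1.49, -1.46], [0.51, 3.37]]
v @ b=[[-0.28,  -0.31], [0.01,  0.62]]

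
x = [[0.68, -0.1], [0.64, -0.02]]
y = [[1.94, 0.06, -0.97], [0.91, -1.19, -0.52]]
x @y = [[1.23, 0.16, -0.61], [1.22, 0.06, -0.61]]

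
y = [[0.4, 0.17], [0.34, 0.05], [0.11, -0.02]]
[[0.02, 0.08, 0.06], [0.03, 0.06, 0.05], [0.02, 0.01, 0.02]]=y @ [[0.13,0.15,0.14], [-0.2,0.14,0.02]]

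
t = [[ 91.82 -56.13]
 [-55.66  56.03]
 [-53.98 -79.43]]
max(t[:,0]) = 91.82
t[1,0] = -55.66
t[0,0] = 91.82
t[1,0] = -55.66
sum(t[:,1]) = -79.53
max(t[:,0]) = 91.82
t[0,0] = 91.82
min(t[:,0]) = -55.66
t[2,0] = -53.98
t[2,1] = -79.43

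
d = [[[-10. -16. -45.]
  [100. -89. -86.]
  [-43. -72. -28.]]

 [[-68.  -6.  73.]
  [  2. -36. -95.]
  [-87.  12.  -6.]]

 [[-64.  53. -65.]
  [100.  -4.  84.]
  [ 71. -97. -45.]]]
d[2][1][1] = -4.0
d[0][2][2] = -28.0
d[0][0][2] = -45.0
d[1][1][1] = -36.0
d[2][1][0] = 100.0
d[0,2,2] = -28.0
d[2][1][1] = -4.0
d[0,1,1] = -89.0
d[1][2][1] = 12.0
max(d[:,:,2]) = 84.0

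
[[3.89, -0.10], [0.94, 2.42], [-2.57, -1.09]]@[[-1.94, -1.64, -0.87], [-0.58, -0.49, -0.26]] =[[-7.49,-6.33,-3.36], [-3.23,-2.73,-1.45], [5.62,4.75,2.52]]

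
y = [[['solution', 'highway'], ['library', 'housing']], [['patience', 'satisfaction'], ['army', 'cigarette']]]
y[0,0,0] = 'solution'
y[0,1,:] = ['library', 'housing']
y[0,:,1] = ['highway', 'housing']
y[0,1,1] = 'housing'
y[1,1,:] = ['army', 'cigarette']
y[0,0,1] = 'highway'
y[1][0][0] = 'patience'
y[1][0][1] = 'satisfaction'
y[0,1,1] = 'housing'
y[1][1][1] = 'cigarette'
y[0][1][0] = 'library'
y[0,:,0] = ['solution', 'library']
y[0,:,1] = ['highway', 'housing']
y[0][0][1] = 'highway'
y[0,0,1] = 'highway'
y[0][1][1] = 'housing'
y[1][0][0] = 'patience'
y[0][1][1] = 'housing'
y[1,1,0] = 'army'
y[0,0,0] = 'solution'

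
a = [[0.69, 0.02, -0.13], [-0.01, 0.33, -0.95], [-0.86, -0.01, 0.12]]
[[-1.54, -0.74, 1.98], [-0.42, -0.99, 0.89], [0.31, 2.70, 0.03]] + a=[[-0.85, -0.72, 1.85], [-0.43, -0.66, -0.06], [-0.55, 2.69, 0.15]]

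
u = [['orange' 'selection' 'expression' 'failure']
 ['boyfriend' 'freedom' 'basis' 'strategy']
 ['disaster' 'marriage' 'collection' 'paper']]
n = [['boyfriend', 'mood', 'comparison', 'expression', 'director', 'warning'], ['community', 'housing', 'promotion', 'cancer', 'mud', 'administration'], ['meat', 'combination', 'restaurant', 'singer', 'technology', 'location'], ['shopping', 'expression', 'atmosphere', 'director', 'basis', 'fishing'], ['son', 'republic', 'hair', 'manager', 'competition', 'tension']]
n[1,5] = 'administration'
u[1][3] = 'strategy'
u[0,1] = 'selection'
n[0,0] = 'boyfriend'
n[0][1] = 'mood'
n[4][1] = 'republic'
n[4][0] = 'son'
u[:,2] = ['expression', 'basis', 'collection']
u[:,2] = ['expression', 'basis', 'collection']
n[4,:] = ['son', 'republic', 'hair', 'manager', 'competition', 'tension']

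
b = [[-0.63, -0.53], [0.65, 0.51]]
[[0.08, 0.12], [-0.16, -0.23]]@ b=[[0.03,  0.02], [-0.05,  -0.03]]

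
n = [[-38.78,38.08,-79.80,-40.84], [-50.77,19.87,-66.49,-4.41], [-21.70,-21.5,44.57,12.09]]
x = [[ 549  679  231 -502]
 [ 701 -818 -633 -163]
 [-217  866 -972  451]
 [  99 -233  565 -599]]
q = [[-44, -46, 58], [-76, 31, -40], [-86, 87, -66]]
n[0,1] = 38.08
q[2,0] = -86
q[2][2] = -66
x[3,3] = -599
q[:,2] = [58, -40, -66]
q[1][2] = -40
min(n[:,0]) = -50.77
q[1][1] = 31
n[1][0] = -50.77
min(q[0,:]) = -46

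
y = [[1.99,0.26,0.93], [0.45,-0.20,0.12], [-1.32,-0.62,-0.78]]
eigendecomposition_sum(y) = [[1.99, -0.0, 0.83], [0.45, -0.0, 0.19], [-1.31, 0.00, -0.55]] + [[0.00, -0.0, 0.0],[0.00, -0.00, 0.0],[-0.01, 0.01, -0.01]] + [[0.00, 0.26, 0.09], [-0.0, -0.20, -0.07], [-0.01, -0.63, -0.23]]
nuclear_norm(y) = 3.25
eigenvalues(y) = [1.44, -0.01, -0.42]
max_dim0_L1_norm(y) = 3.76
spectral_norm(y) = 2.77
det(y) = 0.00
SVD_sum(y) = [[1.93, 0.43, 0.97],[0.36, 0.08, 0.18],[-1.42, -0.32, -0.71]] + [[0.06,-0.17,-0.04], [0.09,-0.28,-0.06], [0.10,-0.3,-0.07]] + [[0.00,0.0,-0.00], [-0.00,-0.0,0.00], [0.00,0.00,-0.0]]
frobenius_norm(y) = 2.81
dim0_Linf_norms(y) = [1.99, 0.62, 0.93]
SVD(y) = [[-0.8, -0.38, 0.47],[-0.15, -0.63, -0.77],[0.59, -0.68, 0.44]] @ diag([2.766532747746267, 0.48061346021203394, 0.002693976708016311]) @ [[-0.88,-0.20,-0.44],[-0.31,0.93,0.20],[0.37,0.31,-0.87]]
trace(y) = 1.01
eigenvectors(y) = [[-0.82, 0.37, -0.37], [-0.19, 0.31, 0.28], [0.54, -0.88, 0.89]]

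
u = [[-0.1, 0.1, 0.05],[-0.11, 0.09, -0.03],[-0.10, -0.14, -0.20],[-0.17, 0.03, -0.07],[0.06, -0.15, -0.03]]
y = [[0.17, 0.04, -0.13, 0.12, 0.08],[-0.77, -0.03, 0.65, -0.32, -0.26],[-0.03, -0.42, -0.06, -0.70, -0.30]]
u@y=[[-0.10, -0.03, 0.08, -0.08, -0.05], [-0.09, 0.01, 0.07, -0.02, -0.02], [0.10, 0.08, -0.07, 0.17, 0.09], [-0.05, 0.02, 0.05, 0.02, -0.00], [0.13, 0.02, -0.10, 0.08, 0.05]]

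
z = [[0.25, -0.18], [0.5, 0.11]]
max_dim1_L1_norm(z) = 0.61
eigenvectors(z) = [[0.12+0.50j, 0.12-0.50j],  [0.86+0.00j, (0.86-0j)]]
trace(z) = 0.36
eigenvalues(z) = [(0.18+0.29j), (0.18-0.29j)]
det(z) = 0.12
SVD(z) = [[-0.43,-0.90], [-0.90,0.43]] @ diag([0.5593501731991567, 0.2100651892676971]) @ [[-1.00, -0.04], [-0.04, 1.00]]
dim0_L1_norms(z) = [0.75, 0.29]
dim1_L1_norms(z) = [0.43, 0.61]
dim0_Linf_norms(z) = [0.5, 0.18]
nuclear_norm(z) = 0.77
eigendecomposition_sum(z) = [[(0.12+0.12j), -0.09+0.06j], [(0.25-0.15j), 0.06+0.17j]] + [[(0.12-0.12j), -0.09-0.06j],  [0.25+0.15j, 0.06-0.17j]]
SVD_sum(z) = [[0.24, 0.01], [0.5, 0.02]] + [[0.01, -0.19],[-0.00, 0.09]]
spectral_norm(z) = 0.56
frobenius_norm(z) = 0.60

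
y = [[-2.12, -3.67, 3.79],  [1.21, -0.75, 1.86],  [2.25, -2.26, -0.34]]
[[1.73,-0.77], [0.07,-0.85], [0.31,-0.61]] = y @[[-0.19,-0.24], [-0.33,0.07], [0.03,-0.27]]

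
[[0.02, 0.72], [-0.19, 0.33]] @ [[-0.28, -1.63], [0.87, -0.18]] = [[0.62, -0.16],  [0.34, 0.25]]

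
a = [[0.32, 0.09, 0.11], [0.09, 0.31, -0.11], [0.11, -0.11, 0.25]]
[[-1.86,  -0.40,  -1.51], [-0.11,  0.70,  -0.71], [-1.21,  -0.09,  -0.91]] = a @ [[-4.99, -3.60, -2.62],[0.20, 4.44, -2.87],[-2.55, 3.17, -3.75]]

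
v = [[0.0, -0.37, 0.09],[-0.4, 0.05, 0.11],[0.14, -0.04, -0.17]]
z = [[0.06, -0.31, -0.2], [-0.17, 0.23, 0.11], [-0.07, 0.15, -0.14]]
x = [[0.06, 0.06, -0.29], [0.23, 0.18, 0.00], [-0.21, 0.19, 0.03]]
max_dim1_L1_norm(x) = 0.43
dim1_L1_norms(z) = [0.57, 0.51, 0.36]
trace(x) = 0.27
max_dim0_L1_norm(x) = 0.5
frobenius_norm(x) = 0.51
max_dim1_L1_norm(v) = 0.56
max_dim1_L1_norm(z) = 0.57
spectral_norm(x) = 0.35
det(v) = 0.02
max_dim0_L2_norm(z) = 0.41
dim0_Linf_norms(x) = [0.23, 0.19, 0.29]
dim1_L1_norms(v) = [0.46, 0.56, 0.35]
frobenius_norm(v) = 0.61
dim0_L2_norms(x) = [0.32, 0.27, 0.29]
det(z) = 0.01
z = v + x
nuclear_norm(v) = 0.96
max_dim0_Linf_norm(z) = 0.31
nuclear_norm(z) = 0.77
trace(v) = -0.12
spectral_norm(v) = 0.46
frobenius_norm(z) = 0.53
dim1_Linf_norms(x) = [0.29, 0.23, 0.21]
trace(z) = 0.15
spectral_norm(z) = 0.48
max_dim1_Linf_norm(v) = 0.4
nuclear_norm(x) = 0.87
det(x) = -0.02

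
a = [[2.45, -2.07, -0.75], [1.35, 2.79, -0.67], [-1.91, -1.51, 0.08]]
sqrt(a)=[[(1.56+0.07j), (-0.71+0.13j), -0.41+0.20j], [(0.36+0.02j), (1.69+0.03j), -0.24+0.05j], [(-0.76+0.23j), (-0.86+0.44j), (0.3+0.68j)]]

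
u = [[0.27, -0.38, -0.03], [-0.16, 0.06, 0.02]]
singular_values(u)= [0.49, 0.09]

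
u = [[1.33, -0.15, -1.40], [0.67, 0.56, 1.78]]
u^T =[[1.33, 0.67],[-0.15, 0.56],[-1.4, 1.78]]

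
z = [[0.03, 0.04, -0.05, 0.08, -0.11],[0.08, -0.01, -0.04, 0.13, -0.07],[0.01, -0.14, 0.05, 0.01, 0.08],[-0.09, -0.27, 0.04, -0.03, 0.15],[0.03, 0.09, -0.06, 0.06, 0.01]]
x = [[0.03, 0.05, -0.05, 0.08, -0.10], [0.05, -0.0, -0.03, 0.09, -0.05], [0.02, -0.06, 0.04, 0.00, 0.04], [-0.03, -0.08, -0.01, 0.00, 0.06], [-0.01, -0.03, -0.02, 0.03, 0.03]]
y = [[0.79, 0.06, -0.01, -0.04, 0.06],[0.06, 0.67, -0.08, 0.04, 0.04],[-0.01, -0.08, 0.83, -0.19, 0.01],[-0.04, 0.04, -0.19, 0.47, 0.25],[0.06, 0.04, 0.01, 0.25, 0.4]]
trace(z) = 0.05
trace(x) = 0.10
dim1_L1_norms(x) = [0.31, 0.22, 0.16, 0.18, 0.12]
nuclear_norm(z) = 0.74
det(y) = 0.04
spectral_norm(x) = 0.20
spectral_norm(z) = 0.40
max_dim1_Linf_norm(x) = 0.1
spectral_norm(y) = 0.96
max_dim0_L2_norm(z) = 0.32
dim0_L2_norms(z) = [0.13, 0.32, 0.11, 0.17, 0.21]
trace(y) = 3.16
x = y @ z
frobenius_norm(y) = 1.54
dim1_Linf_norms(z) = [0.11, 0.13, 0.14, 0.27, 0.09]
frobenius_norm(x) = 0.24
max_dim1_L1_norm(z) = 0.58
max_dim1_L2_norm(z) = 0.33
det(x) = -0.00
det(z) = -0.00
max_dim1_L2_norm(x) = 0.15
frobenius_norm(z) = 0.45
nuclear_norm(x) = 0.40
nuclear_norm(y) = 3.16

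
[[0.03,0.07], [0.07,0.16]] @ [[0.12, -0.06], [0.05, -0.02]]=[[0.01, -0.0],  [0.02, -0.01]]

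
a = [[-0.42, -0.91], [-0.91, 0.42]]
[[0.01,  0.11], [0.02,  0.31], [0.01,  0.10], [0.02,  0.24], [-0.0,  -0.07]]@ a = [[-0.1,0.04], [-0.29,0.11], [-0.1,0.03], [-0.23,0.08], [0.06,-0.03]]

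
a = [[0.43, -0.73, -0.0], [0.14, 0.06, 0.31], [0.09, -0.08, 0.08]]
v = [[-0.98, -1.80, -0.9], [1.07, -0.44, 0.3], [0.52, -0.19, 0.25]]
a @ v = [[-1.20, -0.45, -0.61],[0.09, -0.34, -0.03],[-0.13, -0.14, -0.08]]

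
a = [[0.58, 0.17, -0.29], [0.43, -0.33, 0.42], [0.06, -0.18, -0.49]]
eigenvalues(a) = [(0.66+0j), (-0.45+0.31j), (-0.45-0.31j)]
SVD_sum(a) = [[0.60, -0.03, -0.22],[0.25, -0.01, -0.09],[0.22, -0.01, -0.08]] + [[-0.04, 0.04, -0.11], [0.2, -0.18, 0.55], [-0.12, 0.11, -0.33]] + [[0.02, 0.16, 0.04], [-0.02, -0.13, -0.04], [-0.04, -0.28, -0.08]]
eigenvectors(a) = [[0.92+0.00j, (-0.18+0.09j), (-0.18-0.09j)],[0.39+0.00j, 0.83+0.00j, 0.83-0.00j],[-0.01+0.00j, -0.05+0.51j, (-0.05-0.51j)]]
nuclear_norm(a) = 1.82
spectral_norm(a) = 0.73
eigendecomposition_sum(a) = [[(0.6+0j), 0.12+0.00j, (-0.11+0j)], [0.26+0.00j, (0.05+0j), -0.05+0.00j], [-0.01+0.00j, (-0-0j), -0j]] + [[(-0.01+0.02j), 0.02-0.06j, -0.09-0.05j], [(0.09-0.06j), -0.19+0.16j, 0.23+0.37j], [(0.03+0.06j), (-0.09-0.13j), -0.25+0.12j]] + [[-0.01-0.02j,(0.02+0.06j),(-0.09+0.05j)], [(0.09+0.06j),-0.19-0.16j,(0.23-0.37j)], [(0.03-0.06j),-0.09+0.13j,-0.25-0.12j]]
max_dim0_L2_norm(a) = 0.72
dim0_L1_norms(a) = [1.07, 0.68, 1.2]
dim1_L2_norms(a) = [0.67, 0.69, 0.53]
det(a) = 0.19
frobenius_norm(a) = 1.09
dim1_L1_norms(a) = [1.04, 1.18, 0.73]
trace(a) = -0.24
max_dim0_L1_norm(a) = 1.2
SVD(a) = [[-0.87, 0.17, -0.46],[-0.37, -0.85, 0.39],[-0.32, 0.51, 0.8]] @ diag([0.7305859167727271, 0.7264437723119934, 0.36636547856269763]) @ [[-0.94,0.04,0.35], [-0.32,0.3,-0.90], [-0.14,-0.95,-0.27]]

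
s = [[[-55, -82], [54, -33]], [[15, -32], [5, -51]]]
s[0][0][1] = -82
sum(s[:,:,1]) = -198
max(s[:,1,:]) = 54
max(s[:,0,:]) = 15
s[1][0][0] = 15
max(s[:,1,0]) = 54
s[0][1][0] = 54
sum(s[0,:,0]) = -1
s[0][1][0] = 54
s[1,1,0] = 5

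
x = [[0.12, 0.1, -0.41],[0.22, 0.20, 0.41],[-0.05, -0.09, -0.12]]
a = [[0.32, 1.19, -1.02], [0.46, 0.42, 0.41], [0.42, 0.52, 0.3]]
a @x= [[0.35, 0.36, 0.48], [0.13, 0.09, -0.07], [0.15, 0.12, 0.01]]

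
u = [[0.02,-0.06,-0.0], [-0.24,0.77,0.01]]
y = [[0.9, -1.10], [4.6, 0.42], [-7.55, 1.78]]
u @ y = [[-0.26, -0.05], [3.25, 0.61]]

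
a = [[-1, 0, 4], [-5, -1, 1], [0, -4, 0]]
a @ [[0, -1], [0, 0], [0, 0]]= [[0, 1], [0, 5], [0, 0]]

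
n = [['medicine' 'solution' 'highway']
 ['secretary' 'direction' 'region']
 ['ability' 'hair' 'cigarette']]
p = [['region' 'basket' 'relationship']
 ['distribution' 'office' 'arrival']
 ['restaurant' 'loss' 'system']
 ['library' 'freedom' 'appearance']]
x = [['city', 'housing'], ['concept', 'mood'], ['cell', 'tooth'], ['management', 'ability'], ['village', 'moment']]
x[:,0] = ['city', 'concept', 'cell', 'management', 'village']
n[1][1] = 'direction'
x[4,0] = 'village'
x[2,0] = 'cell'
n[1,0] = 'secretary'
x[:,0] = ['city', 'concept', 'cell', 'management', 'village']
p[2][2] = 'system'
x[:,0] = ['city', 'concept', 'cell', 'management', 'village']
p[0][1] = 'basket'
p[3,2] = 'appearance'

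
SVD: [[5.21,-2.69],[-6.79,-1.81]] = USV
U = [[-0.62, 0.79],[0.79, 0.62]]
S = [8.56, 3.23]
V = [[-1.00,  0.03], [-0.03,  -1.0]]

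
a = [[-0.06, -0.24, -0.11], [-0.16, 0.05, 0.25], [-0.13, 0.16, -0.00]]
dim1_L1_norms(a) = [0.41, 0.46, 0.29]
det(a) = 0.01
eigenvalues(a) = [(0.36+0j), (-0.18+0.03j), (-0.18-0.03j)]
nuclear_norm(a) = 0.74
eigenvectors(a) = [[(0.53+0j),(0.84+0j),0.84-0.00j], [(-0.69+0j),(0.3-0.23j),(0.3+0.23j)], [(-0.5+0j),0.29+0.26j,(0.29-0.26j)]]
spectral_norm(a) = 0.36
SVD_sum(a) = [[0.08, -0.14, -0.14], [-0.09, 0.17, 0.17], [-0.06, 0.1, 0.1]] + [[-0.09,-0.12,0.07], [-0.09,-0.11,0.06], [0.02,0.03,-0.02]] + [[-0.05, 0.01, -0.04], [0.02, -0.01, 0.02], [-0.10, 0.03, -0.08]]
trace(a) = -0.01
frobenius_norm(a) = 0.45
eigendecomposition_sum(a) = [[(0.08+0j), -0.13+0.00j, (-0.11+0j)],[-0.11+0.00j, (0.16-0j), (0.15+0j)],[-0.08+0.00j, (0.12-0j), (0.11+0j)]] + [[-0.07+0.00j, -0.06-0.13j, 0.18j], [(-0.03+0.02j), -0.06-0.03j, (0.05+0.06j)], [-0.03-0.02j, 0.02-0.06j, (-0.05+0.06j)]] + [[(-0.07-0j), -0.06+0.13j, -0.18j], [-0.03-0.02j, -0.06+0.03j, 0.05-0.06j], [-0.03+0.02j, 0.02+0.06j, -0.05-0.06j]]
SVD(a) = [[0.57, 0.70, 0.42], [-0.70, 0.69, -0.19], [-0.42, -0.18, 0.89]] @ diag([0.363735468367306, 0.22842292861893884, 0.14805227027223786]) @ [[0.36,-0.66,-0.66],[-0.56,-0.72,0.41],[-0.74,0.22,-0.63]]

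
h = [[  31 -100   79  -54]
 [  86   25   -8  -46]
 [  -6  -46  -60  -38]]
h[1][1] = 25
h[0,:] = [31, -100, 79, -54]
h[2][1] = -46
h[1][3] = -46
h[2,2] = -60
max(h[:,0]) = 86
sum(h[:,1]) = -121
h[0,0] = 31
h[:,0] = [31, 86, -6]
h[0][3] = -54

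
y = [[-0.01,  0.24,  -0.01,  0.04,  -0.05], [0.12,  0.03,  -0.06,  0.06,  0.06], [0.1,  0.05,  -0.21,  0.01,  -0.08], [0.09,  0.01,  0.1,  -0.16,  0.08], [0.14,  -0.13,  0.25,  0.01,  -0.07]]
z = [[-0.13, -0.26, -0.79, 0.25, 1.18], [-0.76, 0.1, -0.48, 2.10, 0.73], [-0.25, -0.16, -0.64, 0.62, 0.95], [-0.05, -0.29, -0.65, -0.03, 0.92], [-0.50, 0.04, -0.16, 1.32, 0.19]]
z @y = [[0.08, -0.23, 0.5, -0.06, -0.01], [0.26, -0.28, 0.49, -0.36, 0.2], [0.11, -0.21, 0.45, -0.12, 0.04], [0.03, -0.17, 0.38, -0.01, -0.03], [0.14, -0.14, 0.22, -0.23, 0.13]]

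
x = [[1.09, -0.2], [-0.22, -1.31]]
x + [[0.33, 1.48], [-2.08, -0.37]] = [[1.42, 1.28], [-2.3, -1.68]]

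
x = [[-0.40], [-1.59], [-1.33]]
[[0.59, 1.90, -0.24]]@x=[[-2.94]]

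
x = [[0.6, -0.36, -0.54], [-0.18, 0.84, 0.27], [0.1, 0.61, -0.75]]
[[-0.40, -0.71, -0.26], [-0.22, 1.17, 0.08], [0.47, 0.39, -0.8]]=x @ [[-1.84, -0.02, 0.38], [-0.3, 1.23, -0.14], [-1.11, 0.48, 1.0]]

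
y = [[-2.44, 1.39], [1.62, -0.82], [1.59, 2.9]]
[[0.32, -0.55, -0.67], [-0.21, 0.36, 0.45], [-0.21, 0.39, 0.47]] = y @[[-0.13, 0.23, 0.28], [-0.00, 0.01, 0.01]]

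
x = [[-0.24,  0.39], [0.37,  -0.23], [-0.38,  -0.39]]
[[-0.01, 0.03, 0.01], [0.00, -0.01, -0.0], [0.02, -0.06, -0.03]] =x@[[-0.02, 0.05, 0.02],[-0.04, 0.11, 0.05]]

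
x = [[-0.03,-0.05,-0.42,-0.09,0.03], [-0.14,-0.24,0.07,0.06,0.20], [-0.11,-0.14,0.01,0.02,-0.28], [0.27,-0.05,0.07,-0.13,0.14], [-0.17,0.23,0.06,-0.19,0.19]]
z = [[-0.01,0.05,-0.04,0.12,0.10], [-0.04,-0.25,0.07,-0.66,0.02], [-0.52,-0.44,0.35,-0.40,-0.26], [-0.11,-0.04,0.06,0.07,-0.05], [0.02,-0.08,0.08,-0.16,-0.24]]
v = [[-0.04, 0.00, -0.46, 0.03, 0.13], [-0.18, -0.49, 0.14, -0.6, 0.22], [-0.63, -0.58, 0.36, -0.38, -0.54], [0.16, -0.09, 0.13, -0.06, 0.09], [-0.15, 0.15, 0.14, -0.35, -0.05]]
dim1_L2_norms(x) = [0.43, 0.35, 0.33, 0.34, 0.4]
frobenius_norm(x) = 0.84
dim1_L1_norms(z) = [0.32, 1.04, 1.97, 0.33, 0.58]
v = x + z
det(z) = -0.00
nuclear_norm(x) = 1.79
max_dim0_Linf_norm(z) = 0.66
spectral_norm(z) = 1.08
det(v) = -0.01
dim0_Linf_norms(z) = [0.52, 0.44, 0.35, 0.66, 0.26]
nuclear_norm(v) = 2.83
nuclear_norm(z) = 1.82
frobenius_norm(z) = 1.21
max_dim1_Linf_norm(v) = 0.63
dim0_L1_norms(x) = [0.72, 0.71, 0.63, 0.49, 0.84]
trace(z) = -0.08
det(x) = -0.00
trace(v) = -0.28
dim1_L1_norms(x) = [0.62, 0.71, 0.56, 0.66, 0.84]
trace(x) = -0.20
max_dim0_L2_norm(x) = 0.44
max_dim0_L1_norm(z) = 1.41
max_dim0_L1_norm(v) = 1.42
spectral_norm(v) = 1.31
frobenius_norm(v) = 1.58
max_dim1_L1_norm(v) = 2.49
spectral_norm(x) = 0.48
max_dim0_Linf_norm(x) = 0.42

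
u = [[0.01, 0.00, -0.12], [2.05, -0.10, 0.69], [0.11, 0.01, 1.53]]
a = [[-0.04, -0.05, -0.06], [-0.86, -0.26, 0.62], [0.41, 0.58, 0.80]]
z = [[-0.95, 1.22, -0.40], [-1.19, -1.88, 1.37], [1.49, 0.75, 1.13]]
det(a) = -0.00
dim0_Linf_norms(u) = [2.05, 0.1, 1.53]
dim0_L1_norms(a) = [1.31, 0.89, 1.48]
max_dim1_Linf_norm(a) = 0.86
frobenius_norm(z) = 3.67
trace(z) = -1.70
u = a @ z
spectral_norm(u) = 2.29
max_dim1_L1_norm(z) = 4.44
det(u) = -0.01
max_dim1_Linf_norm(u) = 2.05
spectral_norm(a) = 1.09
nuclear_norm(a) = 2.17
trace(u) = 1.44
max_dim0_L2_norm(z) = 2.36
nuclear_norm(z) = 5.98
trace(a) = 0.50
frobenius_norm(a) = 1.53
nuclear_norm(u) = 3.64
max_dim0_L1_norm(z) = 3.85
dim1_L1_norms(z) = [2.57, 4.44, 3.37]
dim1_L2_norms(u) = [0.12, 2.17, 1.53]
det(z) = 6.36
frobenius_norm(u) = 2.66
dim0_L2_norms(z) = [2.13, 2.36, 1.82]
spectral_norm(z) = 2.80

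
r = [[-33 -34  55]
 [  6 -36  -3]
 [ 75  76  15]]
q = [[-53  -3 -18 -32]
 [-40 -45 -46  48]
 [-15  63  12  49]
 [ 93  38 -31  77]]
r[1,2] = -3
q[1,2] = -46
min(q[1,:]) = -46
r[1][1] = -36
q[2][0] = -15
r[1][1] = -36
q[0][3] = -32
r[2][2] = 15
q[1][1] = -45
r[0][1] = -34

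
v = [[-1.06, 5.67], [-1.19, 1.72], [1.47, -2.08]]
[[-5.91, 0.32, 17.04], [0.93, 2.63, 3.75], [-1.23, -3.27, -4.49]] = v @ [[-3.14, -2.92, 1.63],[-1.63, -0.49, 3.31]]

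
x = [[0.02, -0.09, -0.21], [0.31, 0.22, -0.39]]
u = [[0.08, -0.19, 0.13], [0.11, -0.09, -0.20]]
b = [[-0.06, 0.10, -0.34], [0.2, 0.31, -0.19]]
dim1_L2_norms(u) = [0.24, 0.25]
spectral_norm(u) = 0.25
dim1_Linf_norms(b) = [0.34, 0.31]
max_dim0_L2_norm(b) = 0.39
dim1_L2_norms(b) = [0.36, 0.41]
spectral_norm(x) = 0.56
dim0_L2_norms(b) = [0.21, 0.33, 0.39]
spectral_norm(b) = 0.49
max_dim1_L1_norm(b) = 0.7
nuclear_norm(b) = 0.74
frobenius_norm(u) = 0.35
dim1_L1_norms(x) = [0.32, 0.92]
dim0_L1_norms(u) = [0.19, 0.28, 0.33]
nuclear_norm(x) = 0.75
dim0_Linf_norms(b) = [0.2, 0.31, 0.34]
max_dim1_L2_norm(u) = 0.25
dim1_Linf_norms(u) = [0.19, 0.2]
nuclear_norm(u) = 0.49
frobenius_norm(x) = 0.59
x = u + b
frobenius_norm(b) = 0.55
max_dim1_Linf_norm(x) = 0.39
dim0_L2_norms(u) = [0.14, 0.21, 0.24]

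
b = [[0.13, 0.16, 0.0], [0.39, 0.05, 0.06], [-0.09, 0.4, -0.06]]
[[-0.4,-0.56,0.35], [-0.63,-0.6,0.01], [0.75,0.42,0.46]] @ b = [[-0.30, 0.05, -0.05], [-0.32, -0.13, -0.04], [0.22, 0.32, -0.0]]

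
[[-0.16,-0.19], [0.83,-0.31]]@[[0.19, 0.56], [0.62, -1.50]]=[[-0.15, 0.20], [-0.03, 0.93]]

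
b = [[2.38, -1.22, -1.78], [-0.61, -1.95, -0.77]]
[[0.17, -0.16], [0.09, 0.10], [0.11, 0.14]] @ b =[[0.5, 0.1, -0.18], [0.15, -0.30, -0.24], [0.18, -0.41, -0.30]]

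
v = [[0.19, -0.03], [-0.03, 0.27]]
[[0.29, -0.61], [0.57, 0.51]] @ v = [[0.07, -0.17], [0.09, 0.12]]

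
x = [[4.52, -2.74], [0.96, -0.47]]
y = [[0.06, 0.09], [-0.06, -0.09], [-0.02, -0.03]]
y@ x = [[0.36, -0.21], [-0.36, 0.21], [-0.12, 0.07]]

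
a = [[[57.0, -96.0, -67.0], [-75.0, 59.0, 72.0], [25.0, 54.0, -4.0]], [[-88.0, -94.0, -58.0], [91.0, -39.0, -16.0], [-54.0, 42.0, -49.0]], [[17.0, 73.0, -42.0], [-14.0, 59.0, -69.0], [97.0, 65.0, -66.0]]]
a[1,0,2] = -58.0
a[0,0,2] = -67.0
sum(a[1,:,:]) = -265.0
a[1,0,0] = -88.0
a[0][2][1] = 54.0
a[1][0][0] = -88.0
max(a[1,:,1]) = 42.0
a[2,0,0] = 17.0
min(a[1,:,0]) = -88.0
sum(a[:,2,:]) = 110.0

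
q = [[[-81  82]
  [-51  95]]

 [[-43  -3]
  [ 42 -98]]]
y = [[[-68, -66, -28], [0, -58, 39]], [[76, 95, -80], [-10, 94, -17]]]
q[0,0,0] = -81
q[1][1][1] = -98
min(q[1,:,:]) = -98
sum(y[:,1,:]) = 48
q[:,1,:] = [[-51, 95], [42, -98]]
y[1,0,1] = 95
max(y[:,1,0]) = 0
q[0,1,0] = -51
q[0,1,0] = -51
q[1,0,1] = -3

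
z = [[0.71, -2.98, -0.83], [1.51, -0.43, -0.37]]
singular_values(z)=[3.31, 1.32]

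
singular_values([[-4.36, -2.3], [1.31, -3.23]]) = [4.95, 3.45]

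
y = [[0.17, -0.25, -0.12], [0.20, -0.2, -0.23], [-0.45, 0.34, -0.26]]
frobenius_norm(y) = 0.79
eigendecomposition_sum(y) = [[0.17+0.04j, (-0.16+0.03j), 0.01-0.06j], [(0.21-0.08j), -0.14+0.14j, (-0.03-0.07j)], [-0.11-0.09j, (0.12+0.04j), (-0.03+0.03j)]] + [[0.17-0.04j, -0.16-0.03j, (0.01+0.06j)], [(0.21+0.08j), (-0.14-0.14j), (-0.03+0.07j)], [-0.11+0.09j, (0.12-0.04j), -0.03-0.03j]] + [[-0.18-0.00j, (0.07+0j), -0.15-0.00j], [-0.21-0.00j, 0.09+0.00j, (-0.18-0j)], [(-0.24-0j), 0.10+0.00j, (-0.2-0j)]]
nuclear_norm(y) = 1.12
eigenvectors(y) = [[0.46+0.33j, (0.46-0.33j), (0.49+0j)], [(0.7+0j), 0.70-0.00j, 0.58+0.00j], [(-0.21-0.39j), (-0.21+0.39j), 0.65+0.00j]]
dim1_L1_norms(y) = [0.54, 0.63, 1.05]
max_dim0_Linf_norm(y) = 0.45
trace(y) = -0.29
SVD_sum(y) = [[0.2, -0.18, 0.04],[0.19, -0.16, 0.03],[-0.44, 0.39, -0.08]] + [[-0.01, -0.04, -0.16], [-0.01, -0.06, -0.26], [-0.01, -0.04, -0.18]] + [[-0.03, -0.03, 0.01], [0.02, 0.02, -0.01], [-0.00, -0.00, 0.00]]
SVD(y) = [[-0.39,  0.46,  -0.8], [-0.36,  0.72,  0.59], [0.85,  0.52,  -0.12]] @ diag([0.698405616403653, 0.3654830199009533, 0.055242711192634554]) @ [[-0.74,0.66,-0.13], [-0.03,-0.23,-0.97], [0.67,0.72,-0.19]]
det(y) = -0.01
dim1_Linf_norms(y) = [0.25, 0.23, 0.45]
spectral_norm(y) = 0.70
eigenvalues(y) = [0.22j, -0.22j, (-0.29+0j)]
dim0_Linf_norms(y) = [0.45, 0.34, 0.26]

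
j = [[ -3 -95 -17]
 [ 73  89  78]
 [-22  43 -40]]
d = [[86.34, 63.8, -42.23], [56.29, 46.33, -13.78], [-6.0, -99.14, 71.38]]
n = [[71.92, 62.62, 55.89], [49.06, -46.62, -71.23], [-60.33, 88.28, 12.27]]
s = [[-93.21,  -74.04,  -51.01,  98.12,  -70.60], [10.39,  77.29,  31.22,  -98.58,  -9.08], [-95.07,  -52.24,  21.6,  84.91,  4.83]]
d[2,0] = -6.0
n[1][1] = -46.62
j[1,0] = 73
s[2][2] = 21.6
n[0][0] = 71.92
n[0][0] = 71.92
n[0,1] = 62.62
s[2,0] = -95.07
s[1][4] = -9.08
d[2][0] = -6.0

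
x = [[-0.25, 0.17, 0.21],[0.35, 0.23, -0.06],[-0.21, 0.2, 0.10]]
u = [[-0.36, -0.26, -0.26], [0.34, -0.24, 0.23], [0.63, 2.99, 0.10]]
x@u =[[0.28, 0.65, 0.13], [-0.09, -0.33, -0.04], [0.21, 0.31, 0.11]]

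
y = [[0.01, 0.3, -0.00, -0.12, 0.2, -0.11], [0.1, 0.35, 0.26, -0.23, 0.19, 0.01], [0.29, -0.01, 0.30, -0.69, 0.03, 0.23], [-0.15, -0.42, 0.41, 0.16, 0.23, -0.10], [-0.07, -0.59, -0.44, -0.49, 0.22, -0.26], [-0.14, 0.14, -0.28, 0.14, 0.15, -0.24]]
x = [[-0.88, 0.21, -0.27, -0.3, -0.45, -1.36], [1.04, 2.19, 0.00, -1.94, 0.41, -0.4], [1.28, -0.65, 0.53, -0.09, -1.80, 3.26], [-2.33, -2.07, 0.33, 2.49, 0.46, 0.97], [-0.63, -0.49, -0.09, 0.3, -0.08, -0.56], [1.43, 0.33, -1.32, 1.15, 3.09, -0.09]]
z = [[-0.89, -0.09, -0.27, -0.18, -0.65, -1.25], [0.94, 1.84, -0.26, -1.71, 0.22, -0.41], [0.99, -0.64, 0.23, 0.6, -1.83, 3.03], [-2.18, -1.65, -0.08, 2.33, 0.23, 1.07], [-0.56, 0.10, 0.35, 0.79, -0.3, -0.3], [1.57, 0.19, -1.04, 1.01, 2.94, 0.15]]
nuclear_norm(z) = 14.56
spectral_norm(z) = 4.87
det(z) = 26.39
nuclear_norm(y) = 3.21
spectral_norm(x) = 5.21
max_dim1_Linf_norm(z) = 3.03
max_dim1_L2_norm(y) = 0.95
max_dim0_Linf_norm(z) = 3.03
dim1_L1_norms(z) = [3.33, 5.38, 7.32, 7.54, 2.4, 6.9]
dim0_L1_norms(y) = [0.76, 1.81, 1.69, 1.83, 1.02, 0.95]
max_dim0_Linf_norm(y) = 0.69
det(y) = 0.00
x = y + z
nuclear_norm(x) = 14.90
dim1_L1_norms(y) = [0.74, 1.14, 1.55, 1.47, 2.07, 1.09]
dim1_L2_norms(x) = [1.74, 3.16, 4.03, 4.14, 1.03, 3.84]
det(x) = -3.20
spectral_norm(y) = 0.99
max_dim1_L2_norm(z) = 3.79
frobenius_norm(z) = 7.30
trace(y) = 0.80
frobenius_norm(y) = 1.65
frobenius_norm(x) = 7.89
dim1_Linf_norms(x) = [1.36, 2.19, 3.26, 2.49, 0.63, 3.09]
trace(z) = 3.36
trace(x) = 4.16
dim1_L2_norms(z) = [1.7, 2.73, 3.79, 3.76, 1.12, 3.64]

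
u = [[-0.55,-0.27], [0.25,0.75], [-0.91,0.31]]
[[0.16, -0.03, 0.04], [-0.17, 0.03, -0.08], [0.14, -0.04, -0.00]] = u @ [[-0.21, 0.05, -0.03], [-0.16, 0.02, -0.09]]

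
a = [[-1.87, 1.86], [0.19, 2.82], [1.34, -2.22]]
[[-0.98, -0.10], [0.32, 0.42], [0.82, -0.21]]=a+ [[0.89, -1.96], [0.13, -2.40], [-0.52, 2.01]]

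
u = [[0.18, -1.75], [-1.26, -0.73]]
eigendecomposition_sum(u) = [[0.83,-0.72], [-0.52,0.45]] + [[-0.65,  -1.03], [-0.74,  -1.18]]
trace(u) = -0.55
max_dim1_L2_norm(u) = 1.76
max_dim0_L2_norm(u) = 1.9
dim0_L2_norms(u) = [1.27, 1.9]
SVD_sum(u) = [[-0.44, -1.57], [-0.28, -1.01]] + [[0.62,-0.18],[-0.98,0.28]]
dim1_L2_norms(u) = [1.76, 1.46]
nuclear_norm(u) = 3.14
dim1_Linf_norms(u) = [1.75, 1.26]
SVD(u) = [[0.84,0.54], [0.54,-0.84]] @ diag([1.9405823583791921, 1.2039684839510763]) @ [[-0.27, -0.96], [0.96, -0.27]]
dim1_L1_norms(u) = [1.93, 1.99]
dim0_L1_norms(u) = [1.44, 2.48]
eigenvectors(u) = [[0.85, 0.66], [-0.53, 0.75]]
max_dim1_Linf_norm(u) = 1.75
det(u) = -2.34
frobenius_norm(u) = 2.28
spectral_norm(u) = 1.94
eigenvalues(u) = [1.28, -1.83]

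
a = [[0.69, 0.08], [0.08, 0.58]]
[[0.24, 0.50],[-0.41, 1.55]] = a @ [[0.43, 0.42], [-0.77, 2.61]]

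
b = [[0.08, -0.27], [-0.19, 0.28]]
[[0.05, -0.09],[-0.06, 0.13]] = b @ [[0.03, -0.32], [-0.18, 0.25]]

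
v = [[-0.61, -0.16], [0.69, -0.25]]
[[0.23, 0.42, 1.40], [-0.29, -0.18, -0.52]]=v@[[-0.39, -0.51, -1.65], [0.07, -0.7, -2.47]]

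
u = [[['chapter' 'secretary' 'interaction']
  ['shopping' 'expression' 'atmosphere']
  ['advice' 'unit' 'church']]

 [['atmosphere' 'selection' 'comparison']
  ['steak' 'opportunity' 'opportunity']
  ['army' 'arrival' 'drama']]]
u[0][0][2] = 'interaction'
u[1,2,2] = 'drama'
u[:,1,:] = [['shopping', 'expression', 'atmosphere'], ['steak', 'opportunity', 'opportunity']]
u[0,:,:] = [['chapter', 'secretary', 'interaction'], ['shopping', 'expression', 'atmosphere'], ['advice', 'unit', 'church']]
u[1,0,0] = 'atmosphere'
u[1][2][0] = 'army'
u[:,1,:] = [['shopping', 'expression', 'atmosphere'], ['steak', 'opportunity', 'opportunity']]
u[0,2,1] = 'unit'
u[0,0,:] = ['chapter', 'secretary', 'interaction']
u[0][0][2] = 'interaction'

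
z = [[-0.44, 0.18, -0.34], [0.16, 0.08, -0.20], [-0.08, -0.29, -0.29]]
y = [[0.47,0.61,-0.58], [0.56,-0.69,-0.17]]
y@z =[[-0.06, 0.3, -0.11], [-0.34, 0.09, -0.00]]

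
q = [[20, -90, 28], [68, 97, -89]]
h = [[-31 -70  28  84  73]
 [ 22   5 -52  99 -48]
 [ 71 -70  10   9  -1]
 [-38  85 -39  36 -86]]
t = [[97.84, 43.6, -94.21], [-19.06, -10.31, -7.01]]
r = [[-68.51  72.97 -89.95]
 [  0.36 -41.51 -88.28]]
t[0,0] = 97.84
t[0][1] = 43.6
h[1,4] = -48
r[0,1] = 72.97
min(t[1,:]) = -19.06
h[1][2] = -52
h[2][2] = 10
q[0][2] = 28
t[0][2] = -94.21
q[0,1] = -90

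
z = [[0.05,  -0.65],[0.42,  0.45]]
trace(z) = 0.50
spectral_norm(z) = 0.82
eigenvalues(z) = [(0.25+0.48j), (0.25-0.48j)]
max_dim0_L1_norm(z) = 1.1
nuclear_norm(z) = 1.18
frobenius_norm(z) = 0.90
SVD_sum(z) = [[-0.18, -0.58], [0.17, 0.53]] + [[0.23,  -0.07], [0.25,  -0.08]]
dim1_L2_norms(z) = [0.65, 0.62]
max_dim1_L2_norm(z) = 0.65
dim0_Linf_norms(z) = [0.42, 0.65]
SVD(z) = [[-0.74,0.68], [0.68,0.74]] @ diag([0.8212348633848942, 0.35982398358252105]) @ [[0.30, 0.95], [0.95, -0.30]]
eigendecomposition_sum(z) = [[(0.03+0.29j), -0.32+0.17j],[0.21-0.11j, 0.22+0.19j]] + [[0.03-0.29j, -0.32-0.17j], [0.21+0.11j, 0.22-0.19j]]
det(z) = 0.30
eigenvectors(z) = [[0.78+0.00j, 0.78-0.00j],[(-0.24-0.58j), -0.24+0.58j]]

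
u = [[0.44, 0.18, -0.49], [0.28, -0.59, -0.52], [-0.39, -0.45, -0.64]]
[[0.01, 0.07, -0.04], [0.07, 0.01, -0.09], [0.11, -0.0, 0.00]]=u@[[-0.06, 0.04, -0.12],[-0.06, 0.08, 0.08],[-0.10, -0.08, 0.01]]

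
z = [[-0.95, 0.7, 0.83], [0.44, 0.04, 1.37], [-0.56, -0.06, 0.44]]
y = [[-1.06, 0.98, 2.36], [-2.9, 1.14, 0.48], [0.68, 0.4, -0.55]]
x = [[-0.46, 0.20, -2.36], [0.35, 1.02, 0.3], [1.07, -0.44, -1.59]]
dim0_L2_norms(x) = [1.22, 1.13, 2.86]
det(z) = -0.77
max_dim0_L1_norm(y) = 4.64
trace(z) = -0.47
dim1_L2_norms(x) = [2.41, 1.12, 1.97]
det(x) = 3.80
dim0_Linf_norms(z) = [0.95, 0.7, 1.37]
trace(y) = -0.47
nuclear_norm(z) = 3.32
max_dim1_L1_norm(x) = 3.1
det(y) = -4.94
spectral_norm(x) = 2.88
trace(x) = -1.03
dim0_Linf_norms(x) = [1.07, 1.02, 2.36]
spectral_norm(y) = 3.83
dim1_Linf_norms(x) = [2.36, 1.02, 1.59]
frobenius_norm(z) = 2.16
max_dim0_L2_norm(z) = 1.66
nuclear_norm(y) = 6.37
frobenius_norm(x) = 3.31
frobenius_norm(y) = 4.30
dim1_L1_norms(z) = [2.48, 1.85, 1.06]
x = z @ y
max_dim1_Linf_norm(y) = 2.9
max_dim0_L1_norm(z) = 2.64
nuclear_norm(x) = 5.18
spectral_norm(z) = 1.76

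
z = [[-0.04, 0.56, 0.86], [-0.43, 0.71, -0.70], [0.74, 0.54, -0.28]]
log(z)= [[0.04+1.45j, (0.66+0.08j), (-0.02-1.75j)], [(-0.59-0.22j), 0.06-0.01j, (-0.63+0.26j)], [0.04-1.41j, (0.55-0.08j), -0.09+1.70j]]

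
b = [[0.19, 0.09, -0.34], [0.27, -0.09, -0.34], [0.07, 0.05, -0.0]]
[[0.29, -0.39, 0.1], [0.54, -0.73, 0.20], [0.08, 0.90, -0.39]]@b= [[-0.04,  0.07,  0.03], [-0.08,  0.12,  0.06], [0.23,  -0.09,  -0.33]]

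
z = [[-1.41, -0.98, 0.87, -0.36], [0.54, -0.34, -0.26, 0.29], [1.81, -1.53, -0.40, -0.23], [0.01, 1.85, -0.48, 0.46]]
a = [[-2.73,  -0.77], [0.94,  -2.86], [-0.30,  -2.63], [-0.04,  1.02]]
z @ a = [[2.68, 1.23],[-1.73, 1.54],[-6.25, 3.8],[1.84, -3.57]]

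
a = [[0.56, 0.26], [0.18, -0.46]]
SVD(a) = [[-0.99,0.13],[0.13,0.99]] @ diag([0.6194590054542812, 0.4913965207056242]) @ [[-0.86, -0.51], [0.51, -0.86]]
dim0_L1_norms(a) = [0.74, 0.72]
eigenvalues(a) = [0.6, -0.5]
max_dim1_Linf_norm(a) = 0.56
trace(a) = 0.10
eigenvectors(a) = [[0.99, -0.24], [0.17, 0.97]]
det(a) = -0.30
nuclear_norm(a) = 1.11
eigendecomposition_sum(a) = [[0.58, 0.14], [0.10, 0.02]] + [[-0.02, 0.12], [0.08, -0.48]]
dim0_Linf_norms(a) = [0.56, 0.46]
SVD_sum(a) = [[0.53, 0.32], [-0.07, -0.04]] + [[0.03, -0.06],[0.25, -0.42]]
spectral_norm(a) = 0.62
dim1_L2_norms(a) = [0.62, 0.49]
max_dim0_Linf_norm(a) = 0.56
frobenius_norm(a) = 0.79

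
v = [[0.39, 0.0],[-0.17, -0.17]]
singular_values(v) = [0.43, 0.15]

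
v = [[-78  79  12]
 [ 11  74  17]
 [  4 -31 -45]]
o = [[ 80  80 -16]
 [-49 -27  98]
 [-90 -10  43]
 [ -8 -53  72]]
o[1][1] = -27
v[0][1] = 79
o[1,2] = 98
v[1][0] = 11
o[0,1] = 80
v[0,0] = -78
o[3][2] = 72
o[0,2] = -16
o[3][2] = 72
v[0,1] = 79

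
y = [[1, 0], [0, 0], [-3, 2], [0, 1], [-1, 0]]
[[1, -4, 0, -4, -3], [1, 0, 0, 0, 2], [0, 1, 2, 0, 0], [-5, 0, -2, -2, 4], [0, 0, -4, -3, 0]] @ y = [[4, -4], [-1, 0], [-6, 4], [-3, -6], [12, -11]]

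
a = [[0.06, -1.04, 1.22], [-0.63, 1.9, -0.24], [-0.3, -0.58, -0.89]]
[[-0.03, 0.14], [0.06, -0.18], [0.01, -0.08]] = a @ [[-0.03,0.14], [0.02,-0.04], [-0.01,0.07]]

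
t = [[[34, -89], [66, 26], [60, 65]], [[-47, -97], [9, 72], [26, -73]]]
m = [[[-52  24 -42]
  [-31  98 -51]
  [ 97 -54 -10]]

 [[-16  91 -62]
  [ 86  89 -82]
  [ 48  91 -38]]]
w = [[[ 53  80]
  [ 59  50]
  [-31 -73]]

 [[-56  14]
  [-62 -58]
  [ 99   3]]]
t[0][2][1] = 65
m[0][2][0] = 97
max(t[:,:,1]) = 72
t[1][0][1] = -97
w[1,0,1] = 14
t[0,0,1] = -89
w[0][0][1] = 80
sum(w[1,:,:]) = -60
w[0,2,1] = -73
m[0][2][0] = 97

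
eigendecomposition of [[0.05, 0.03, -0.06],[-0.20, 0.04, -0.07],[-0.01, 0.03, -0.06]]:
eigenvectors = [[(0.03-0.24j), (0.03+0.24j), 0.03+0.00j], [(0.93+0j), 0.93-0.00j, 0.88+0.00j], [(0.23-0.16j), 0.23+0.16j, (0.47+0j)]]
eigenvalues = [(0.02+0.06j), (0.02-0.06j), (-0+0j)]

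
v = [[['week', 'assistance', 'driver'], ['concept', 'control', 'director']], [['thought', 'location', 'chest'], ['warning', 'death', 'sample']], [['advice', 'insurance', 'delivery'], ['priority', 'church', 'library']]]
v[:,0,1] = ['assistance', 'location', 'insurance']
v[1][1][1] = 'death'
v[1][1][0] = 'warning'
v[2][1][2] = 'library'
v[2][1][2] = 'library'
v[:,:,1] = [['assistance', 'control'], ['location', 'death'], ['insurance', 'church']]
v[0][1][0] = 'concept'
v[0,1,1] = 'control'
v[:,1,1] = ['control', 'death', 'church']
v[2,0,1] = 'insurance'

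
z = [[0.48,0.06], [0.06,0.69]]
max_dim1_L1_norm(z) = 0.75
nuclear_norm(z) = 1.17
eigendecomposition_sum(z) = [[0.43, -0.12], [-0.12, 0.03]] + [[0.05, 0.18],[0.18, 0.66]]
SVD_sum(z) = [[0.05, 0.18], [0.18, 0.66]] + [[0.43, -0.12], [-0.12, 0.03]]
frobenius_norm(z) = 0.84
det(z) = 0.33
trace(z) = 1.17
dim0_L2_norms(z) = [0.48, 0.69]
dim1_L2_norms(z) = [0.48, 0.69]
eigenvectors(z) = [[-0.97, -0.26], [0.26, -0.97]]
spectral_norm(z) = 0.71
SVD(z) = [[0.26, 0.97], [0.97, -0.26]] @ diag([0.7059338662244782, 0.4640661337755217]) @ [[0.26, 0.97], [0.97, -0.26]]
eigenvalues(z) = [0.46, 0.71]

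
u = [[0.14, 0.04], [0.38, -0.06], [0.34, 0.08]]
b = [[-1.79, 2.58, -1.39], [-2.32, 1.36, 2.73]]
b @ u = [[0.26, -0.34], [1.12, 0.04]]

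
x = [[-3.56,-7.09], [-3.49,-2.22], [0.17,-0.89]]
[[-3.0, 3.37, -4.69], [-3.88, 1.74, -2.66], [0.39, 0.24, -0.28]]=x @ [[1.24, -0.29, 0.5], [-0.2, -0.33, 0.41]]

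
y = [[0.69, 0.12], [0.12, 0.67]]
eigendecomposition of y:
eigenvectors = [[0.74, -0.68], [0.68, 0.74]]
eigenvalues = [0.8, 0.56]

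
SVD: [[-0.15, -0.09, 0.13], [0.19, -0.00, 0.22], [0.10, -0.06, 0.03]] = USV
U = [[-0.04, -0.99, 0.13], [0.95, -0.08, -0.31], [0.31, 0.11, 0.94]]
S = [0.3, 0.22, 0.07]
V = [[0.71, -0.05, 0.7], [0.66, 0.38, -0.65], [0.23, -0.93, -0.30]]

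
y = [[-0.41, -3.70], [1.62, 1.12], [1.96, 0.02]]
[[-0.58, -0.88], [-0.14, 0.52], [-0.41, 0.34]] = y @ [[-0.21,0.17], [0.18,0.22]]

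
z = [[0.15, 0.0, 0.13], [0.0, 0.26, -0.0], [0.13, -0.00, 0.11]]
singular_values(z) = [0.26, 0.26, 0.0]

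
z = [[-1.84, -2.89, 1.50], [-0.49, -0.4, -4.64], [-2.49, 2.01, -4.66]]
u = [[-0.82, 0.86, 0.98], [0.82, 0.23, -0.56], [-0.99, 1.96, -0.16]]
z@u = [[-2.35, 0.69, -0.42],[4.67, -9.61, 0.49],[8.3, -10.81, -2.82]]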